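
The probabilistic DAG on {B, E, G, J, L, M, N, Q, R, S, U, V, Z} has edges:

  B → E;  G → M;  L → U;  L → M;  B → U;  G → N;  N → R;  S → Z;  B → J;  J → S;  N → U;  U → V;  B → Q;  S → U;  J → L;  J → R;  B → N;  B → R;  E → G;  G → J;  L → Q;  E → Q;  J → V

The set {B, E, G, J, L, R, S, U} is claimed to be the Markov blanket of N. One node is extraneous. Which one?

E

Recall MB(v) = parents ∪ children ∪ spouses, where spouses are the other parents of v's children.
Pa(N) = {B, G}.
N has children R, U.
Co-parents of N (other parents of its children):
  R's other parents are B, J.
  U also has parents B, L, S.
MB(N) = {B, G, J, L, R, S, U}.
E is neither a parent, child, nor co-parent of N, so it does not belong.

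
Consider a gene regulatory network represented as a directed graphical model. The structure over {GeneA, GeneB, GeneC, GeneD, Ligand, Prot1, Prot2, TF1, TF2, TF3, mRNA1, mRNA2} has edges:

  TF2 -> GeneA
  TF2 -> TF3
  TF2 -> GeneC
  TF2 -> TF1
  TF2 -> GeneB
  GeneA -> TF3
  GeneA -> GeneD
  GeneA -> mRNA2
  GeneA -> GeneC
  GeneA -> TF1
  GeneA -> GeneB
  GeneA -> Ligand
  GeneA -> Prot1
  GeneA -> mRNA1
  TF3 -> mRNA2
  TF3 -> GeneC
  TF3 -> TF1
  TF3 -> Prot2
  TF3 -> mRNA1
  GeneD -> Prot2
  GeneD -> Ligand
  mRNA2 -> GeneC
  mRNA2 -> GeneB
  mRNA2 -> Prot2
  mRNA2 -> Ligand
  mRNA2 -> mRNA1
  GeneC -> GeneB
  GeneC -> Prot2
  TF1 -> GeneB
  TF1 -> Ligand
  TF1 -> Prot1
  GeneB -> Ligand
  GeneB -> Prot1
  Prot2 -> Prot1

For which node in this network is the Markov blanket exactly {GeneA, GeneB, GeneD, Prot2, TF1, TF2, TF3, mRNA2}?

GeneC

The target node must have every member of {GeneA, GeneB, GeneD, Prot2, TF1, TF2, TF3, mRNA2} as a parent, child, or co-parent, and no others.
Parents of GeneC: GeneA, TF2, TF3, mRNA2; children: GeneB, Prot2; co-parents: GeneA, GeneD, TF1, TF2, TF3, mRNA2.
These exactly cover the given set, so the node is GeneC.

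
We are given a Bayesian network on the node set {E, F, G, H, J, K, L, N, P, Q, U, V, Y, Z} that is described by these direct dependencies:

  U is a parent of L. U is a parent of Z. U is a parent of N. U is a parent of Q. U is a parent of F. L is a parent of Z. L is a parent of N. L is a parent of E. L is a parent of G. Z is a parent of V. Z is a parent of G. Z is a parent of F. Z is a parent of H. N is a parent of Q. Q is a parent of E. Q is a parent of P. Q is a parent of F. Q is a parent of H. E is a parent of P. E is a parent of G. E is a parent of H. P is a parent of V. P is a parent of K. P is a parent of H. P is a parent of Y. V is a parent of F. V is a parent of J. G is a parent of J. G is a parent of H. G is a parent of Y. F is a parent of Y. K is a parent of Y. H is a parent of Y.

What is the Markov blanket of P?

By definition, MB(P) is built from P's parents, P's children, and the co-parents of P.
P's children: H, K, V, Y.
P has parents E, Q.
For each child, the remaining parents (spouses of P):
  parents(V) \ {P} = {Z}.
  K has no other parent.
  parents(H) \ {P} = {E, G, Q, Z}.
  Y's other parents are F, G, H, K.
Union: {E, Q} ∪ {H, K, V, Y} ∪ {E, F, G, H, K, Q, Z} = {E, F, G, H, K, Q, V, Y, Z}.

{E, F, G, H, K, Q, V, Y, Z}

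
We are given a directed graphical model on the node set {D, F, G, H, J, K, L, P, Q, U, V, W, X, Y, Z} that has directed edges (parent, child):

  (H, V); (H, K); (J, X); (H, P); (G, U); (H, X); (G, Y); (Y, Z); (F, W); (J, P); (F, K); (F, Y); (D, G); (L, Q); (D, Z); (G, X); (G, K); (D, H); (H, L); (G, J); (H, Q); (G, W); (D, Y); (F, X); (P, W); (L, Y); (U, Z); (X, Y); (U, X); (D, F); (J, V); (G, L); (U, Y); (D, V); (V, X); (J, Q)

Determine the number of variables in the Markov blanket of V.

By definition, MB(V) is built from V's parents, V's children, and the co-parents of V.
V's parents: D, H, J.
Children of V: X.
Co-parents of V (other parents of its children):
  X's other parents are F, G, H, J, U.
MB(V) = {D, F, G, H, J, U, X}, which has 7 nodes.

7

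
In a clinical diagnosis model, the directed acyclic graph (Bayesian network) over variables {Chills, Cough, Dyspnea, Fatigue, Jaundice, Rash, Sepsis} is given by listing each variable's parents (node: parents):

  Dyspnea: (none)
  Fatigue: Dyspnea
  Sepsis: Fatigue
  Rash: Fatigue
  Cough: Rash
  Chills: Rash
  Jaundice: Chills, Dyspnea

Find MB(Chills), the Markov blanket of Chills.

{Dyspnea, Jaundice, Rash}

By definition, MB(Chills) is built from Chills's parents, Chills's children, and the co-parents of Chills.
Chills has parent Rash.
Children of Chills: Jaundice.
Co-parents of Chills (other parents of its children):
  Jaundice: Dyspnea
So the Markov blanket of Chills is {Dyspnea, Jaundice, Rash}.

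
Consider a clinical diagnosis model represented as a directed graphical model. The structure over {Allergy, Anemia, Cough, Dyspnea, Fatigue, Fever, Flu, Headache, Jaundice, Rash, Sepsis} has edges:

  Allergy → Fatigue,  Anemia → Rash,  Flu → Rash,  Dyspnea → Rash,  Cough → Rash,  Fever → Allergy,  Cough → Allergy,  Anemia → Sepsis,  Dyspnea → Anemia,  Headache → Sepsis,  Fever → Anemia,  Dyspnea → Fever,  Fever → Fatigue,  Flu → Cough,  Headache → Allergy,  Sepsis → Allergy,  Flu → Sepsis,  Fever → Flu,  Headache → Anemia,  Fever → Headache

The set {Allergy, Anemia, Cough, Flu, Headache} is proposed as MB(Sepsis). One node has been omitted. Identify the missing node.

Recall MB(v) = parents ∪ children ∪ spouses, where spouses are the other parents of v's children.
Pa(Sepsis) = {Anemia, Flu, Headache}.
Sepsis has child Allergy.
Co-parents of Sepsis (other parents of its children):
  parents(Allergy) \ {Sepsis} = {Cough, Fever, Headache}.
MB(Sepsis) = {Allergy, Anemia, Cough, Fever, Flu, Headache}.
Comparing with the claimed set, Fever is missing.

Fever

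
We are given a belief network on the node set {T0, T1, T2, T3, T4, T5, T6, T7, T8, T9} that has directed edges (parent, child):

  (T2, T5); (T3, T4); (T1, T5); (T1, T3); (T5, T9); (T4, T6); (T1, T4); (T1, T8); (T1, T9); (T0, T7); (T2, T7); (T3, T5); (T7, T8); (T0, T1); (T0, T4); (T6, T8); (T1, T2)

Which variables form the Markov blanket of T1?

{T0, T2, T3, T4, T5, T6, T7, T8, T9}

A node's Markov blanket = Pa ∪ Ch ∪ (parents of Ch other than the node itself).
Ch(T1) = {T2, T3, T4, T5, T8, T9}.
T1 has parent T0.
For each child, the remaining parents (spouses of T1):
  T2: no additional parents.
  T3 has no other parent.
  T4's other parents are T0, T3.
  T5 also has parents T2, T3.
  parents(T8) \ {T1} = {T6, T7}.
  T9's other parent is T5.
Union: {T0} ∪ {T2, T3, T4, T5, T8, T9} ∪ {T0, T2, T3, T5, T6, T7} = {T0, T2, T3, T4, T5, T6, T7, T8, T9}.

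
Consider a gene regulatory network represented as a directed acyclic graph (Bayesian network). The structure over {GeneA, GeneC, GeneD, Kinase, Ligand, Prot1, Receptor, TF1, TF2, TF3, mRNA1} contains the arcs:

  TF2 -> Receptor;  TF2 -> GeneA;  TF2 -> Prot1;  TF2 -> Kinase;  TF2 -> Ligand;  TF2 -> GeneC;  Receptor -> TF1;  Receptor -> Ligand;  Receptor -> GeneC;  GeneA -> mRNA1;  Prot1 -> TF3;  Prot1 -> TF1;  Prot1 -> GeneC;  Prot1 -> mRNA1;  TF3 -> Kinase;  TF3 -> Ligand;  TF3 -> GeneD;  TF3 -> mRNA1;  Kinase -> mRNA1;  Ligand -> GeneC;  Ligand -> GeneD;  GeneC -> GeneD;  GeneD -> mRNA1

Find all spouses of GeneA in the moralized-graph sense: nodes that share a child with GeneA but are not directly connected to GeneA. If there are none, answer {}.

{GeneD, Kinase, Prot1, TF3}

Children of GeneA: mRNA1.
  mRNA1 also has parents GeneD, Kinase, Prot1, TF3.
Excluding nodes already adjacent to GeneA (TF2, mRNA1), the co-parent-only contribution is {GeneD, Kinase, Prot1, TF3}.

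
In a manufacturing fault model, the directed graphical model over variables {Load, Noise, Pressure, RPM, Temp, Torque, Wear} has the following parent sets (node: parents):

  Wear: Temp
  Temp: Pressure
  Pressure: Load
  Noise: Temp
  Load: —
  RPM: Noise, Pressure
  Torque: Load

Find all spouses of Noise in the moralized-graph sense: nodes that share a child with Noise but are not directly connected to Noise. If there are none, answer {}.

Children of Noise: RPM.
  RPM's other parent is Pressure.
Excluding nodes already adjacent to Noise (RPM, Temp), the co-parent-only contribution is {Pressure}.

{Pressure}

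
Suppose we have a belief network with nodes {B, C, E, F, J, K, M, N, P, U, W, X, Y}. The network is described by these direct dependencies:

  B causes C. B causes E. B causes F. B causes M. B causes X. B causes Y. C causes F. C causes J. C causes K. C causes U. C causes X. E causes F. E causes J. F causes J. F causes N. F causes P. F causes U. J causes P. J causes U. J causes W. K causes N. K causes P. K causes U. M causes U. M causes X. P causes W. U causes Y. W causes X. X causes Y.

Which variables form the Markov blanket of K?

{C, F, J, M, N, P, U}

The Markov blanket of a node is its parents, its children, and the other parents of its children.
Pa(K) = {C}.
Children of K: N, P, U.
Parents of each child, excluding K:
  N also has parent F.
  P's other parents are F, J.
  U also has parents C, F, J, M.
Taking the union gives {C, F, J, M, N, P, U}.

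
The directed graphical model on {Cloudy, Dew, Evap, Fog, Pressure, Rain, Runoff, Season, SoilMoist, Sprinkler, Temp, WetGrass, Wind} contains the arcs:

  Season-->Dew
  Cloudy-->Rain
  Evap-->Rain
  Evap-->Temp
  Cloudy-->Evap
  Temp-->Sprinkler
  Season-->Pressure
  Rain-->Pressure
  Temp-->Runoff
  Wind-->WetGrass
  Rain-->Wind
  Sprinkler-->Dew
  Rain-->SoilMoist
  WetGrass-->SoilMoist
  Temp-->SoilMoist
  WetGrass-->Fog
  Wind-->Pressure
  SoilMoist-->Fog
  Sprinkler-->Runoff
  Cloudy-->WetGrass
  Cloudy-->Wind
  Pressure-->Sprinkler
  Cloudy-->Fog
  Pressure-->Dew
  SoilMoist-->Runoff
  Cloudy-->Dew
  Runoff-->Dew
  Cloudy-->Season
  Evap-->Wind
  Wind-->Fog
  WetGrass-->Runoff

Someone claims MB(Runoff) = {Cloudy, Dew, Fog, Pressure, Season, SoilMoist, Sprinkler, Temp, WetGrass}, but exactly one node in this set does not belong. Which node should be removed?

Runoff's parents: SoilMoist, Sprinkler, Temp, WetGrass.
Children of Runoff: Dew.
For each child, the remaining parents (spouses of Runoff):
  parents(Dew) \ {Runoff} = {Cloudy, Pressure, Season, Sprinkler}.
MB(Runoff) = {Cloudy, Dew, Pressure, Season, SoilMoist, Sprinkler, Temp, WetGrass}.
Fog is neither a parent, child, nor co-parent of Runoff, so it does not belong.

Fog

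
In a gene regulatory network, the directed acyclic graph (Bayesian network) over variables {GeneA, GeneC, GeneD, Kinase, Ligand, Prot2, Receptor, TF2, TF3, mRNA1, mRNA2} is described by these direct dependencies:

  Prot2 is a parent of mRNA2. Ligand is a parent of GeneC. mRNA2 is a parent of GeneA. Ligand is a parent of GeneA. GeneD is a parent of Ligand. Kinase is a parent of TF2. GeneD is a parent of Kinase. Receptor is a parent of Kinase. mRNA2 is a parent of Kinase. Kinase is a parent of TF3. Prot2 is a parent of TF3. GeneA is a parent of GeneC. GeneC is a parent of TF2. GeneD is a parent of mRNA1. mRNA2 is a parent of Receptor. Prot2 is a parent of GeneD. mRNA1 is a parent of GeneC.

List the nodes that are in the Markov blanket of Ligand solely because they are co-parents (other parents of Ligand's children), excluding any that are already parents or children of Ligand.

Children of Ligand: GeneA, GeneC.
  parents(GeneA) \ {Ligand} = {mRNA2}.
  parents(GeneC) \ {Ligand} = {GeneA, mRNA1}.
Excluding nodes already adjacent to Ligand (GeneA, GeneC, GeneD), the co-parent-only contribution is {mRNA1, mRNA2}.

{mRNA1, mRNA2}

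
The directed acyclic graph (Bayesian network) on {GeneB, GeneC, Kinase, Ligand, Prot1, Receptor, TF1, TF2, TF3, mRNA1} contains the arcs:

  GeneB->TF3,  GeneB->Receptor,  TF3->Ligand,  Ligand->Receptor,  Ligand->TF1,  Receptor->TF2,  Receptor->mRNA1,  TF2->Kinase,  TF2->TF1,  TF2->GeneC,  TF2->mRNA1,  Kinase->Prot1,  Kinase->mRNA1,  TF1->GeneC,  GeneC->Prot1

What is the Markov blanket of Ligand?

Recall MB(v) = parents ∪ children ∪ spouses, where spouses are the other parents of v's children.
Parents of Ligand: TF3.
Ligand has children Receptor, TF1.
Parents of each child, excluding Ligand:
  Receptor also has parent GeneB.
  TF1's other parent is TF2.
So the Markov blanket of Ligand is {GeneB, Receptor, TF1, TF2, TF3}.

{GeneB, Receptor, TF1, TF2, TF3}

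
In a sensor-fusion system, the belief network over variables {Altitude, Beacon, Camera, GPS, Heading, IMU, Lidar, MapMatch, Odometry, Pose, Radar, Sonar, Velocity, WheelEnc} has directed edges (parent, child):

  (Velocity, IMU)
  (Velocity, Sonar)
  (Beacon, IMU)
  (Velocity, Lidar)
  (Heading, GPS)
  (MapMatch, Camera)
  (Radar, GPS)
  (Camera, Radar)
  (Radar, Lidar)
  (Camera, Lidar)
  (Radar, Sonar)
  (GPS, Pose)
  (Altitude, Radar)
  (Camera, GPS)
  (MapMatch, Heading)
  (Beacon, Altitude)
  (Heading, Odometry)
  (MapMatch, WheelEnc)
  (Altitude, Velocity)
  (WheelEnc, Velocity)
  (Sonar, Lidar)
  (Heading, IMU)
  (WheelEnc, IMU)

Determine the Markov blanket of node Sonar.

{Camera, Lidar, Radar, Velocity}

Recall MB(v) = parents ∪ children ∪ spouses, where spouses are the other parents of v's children.
Ch(Sonar) = {Lidar}.
Sonar has parents Radar, Velocity.
Parents of each child, excluding Sonar:
  Lidar also has parents Camera, Radar, Velocity.
So the Markov blanket of Sonar is {Camera, Lidar, Radar, Velocity}.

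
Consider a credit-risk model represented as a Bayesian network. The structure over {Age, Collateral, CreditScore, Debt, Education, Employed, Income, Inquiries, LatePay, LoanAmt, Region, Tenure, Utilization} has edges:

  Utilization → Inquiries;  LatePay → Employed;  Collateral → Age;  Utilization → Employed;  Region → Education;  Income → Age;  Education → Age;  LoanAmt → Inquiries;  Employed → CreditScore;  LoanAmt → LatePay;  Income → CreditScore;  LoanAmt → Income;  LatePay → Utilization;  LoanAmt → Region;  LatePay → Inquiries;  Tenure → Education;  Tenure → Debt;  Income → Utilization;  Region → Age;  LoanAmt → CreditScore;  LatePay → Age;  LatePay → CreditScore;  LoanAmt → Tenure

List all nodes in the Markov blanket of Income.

Parents of Income: LoanAmt.
Ch(Income) = {Age, CreditScore, Utilization}.
Parents of each child, excluding Income:
  Utilization: LatePay
  CreditScore: Employed, LatePay, LoanAmt
  Age: Collateral, Education, LatePay, Region
MB(Income) = {Age, Collateral, CreditScore, Education, Employed, LatePay, LoanAmt, Region, Utilization}.

{Age, Collateral, CreditScore, Education, Employed, LatePay, LoanAmt, Region, Utilization}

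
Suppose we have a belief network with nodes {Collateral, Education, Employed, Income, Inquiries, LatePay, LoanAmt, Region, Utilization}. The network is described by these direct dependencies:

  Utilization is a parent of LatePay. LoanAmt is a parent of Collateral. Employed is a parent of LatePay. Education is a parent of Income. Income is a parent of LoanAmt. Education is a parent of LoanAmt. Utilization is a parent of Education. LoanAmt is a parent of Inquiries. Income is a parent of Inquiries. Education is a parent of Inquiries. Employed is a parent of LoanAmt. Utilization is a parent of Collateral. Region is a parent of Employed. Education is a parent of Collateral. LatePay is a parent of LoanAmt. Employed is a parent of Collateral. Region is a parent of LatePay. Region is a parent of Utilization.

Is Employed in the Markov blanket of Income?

Employed is a co-parent of Income: both are parents of LoanAmt.
So Employed ∈ MB(Income).

Yes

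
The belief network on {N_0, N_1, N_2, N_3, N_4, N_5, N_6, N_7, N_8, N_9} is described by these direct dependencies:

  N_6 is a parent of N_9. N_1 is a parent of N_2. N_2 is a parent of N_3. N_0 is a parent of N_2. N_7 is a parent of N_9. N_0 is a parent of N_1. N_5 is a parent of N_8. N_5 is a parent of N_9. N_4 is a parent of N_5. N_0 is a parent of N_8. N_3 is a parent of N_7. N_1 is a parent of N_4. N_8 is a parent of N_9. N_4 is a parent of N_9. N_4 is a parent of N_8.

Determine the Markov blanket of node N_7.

Parents of N_7: N_3.
Children of N_7: N_9.
For each child, the remaining parents (spouses of N_7):
  parents(N_9) \ {N_7} = {N_4, N_5, N_6, N_8}.
Union: {N_3} ∪ {N_9} ∪ {N_4, N_5, N_6, N_8} = {N_3, N_4, N_5, N_6, N_8, N_9}.

{N_3, N_4, N_5, N_6, N_8, N_9}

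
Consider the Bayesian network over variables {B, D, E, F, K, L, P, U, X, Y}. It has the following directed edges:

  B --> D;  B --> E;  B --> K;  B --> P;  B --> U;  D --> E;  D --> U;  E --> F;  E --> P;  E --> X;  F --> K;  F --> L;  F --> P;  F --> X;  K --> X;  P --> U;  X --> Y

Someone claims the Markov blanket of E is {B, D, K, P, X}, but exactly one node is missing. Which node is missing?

F

The Markov blanket of a node is its parents, its children, and the other parents of its children.
E's parents: B, D.
E's children: F, P, X.
Co-parents of E (other parents of its children):
  F has no other parent.
  P's other parents are B, F.
  parents(X) \ {E} = {F, K}.
MB(E) = {B, D, F, K, P, X}.
Comparing with the claimed set, F is missing.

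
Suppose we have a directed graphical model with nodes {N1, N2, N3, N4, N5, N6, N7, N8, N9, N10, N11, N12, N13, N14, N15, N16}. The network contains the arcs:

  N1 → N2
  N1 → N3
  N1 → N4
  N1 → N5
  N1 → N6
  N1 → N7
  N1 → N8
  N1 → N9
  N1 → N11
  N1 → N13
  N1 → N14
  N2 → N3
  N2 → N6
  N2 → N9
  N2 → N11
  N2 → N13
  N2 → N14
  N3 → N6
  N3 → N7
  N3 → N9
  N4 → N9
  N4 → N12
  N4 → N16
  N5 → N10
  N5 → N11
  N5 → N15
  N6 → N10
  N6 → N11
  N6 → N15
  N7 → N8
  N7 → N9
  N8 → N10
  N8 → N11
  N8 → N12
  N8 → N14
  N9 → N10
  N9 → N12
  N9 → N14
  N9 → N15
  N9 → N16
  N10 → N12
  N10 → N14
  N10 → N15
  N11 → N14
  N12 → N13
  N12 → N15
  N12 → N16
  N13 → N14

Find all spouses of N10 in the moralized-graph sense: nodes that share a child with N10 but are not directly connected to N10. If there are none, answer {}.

{N1, N2, N4, N11, N13}

Children of N10: N12, N14, N15.
  N12 also has parents N4, N8, N9.
  N14 also has parents N1, N2, N8, N9, N11, N13.
  N15 also has parents N5, N6, N9, N12.
Excluding nodes already adjacent to N10 (N5, N6, N8, N9, N12, N14, N15), the co-parent-only contribution is {N1, N2, N4, N11, N13}.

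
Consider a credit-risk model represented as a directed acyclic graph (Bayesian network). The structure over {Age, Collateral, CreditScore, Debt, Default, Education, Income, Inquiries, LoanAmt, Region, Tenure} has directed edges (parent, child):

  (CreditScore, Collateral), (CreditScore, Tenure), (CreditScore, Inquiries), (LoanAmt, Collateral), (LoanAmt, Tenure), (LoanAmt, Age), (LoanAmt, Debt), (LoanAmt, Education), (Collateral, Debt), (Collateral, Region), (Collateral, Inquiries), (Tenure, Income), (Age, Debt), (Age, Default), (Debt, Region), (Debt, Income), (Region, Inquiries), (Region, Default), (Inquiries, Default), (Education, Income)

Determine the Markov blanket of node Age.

{Collateral, Debt, Default, Inquiries, LoanAmt, Region}

Parents of Age: LoanAmt.
Ch(Age) = {Debt, Default}.
For each child, the remaining parents (spouses of Age):
  Debt also has parents Collateral, LoanAmt.
  parents(Default) \ {Age} = {Inquiries, Region}.
So the Markov blanket of Age is {Collateral, Debt, Default, Inquiries, LoanAmt, Region}.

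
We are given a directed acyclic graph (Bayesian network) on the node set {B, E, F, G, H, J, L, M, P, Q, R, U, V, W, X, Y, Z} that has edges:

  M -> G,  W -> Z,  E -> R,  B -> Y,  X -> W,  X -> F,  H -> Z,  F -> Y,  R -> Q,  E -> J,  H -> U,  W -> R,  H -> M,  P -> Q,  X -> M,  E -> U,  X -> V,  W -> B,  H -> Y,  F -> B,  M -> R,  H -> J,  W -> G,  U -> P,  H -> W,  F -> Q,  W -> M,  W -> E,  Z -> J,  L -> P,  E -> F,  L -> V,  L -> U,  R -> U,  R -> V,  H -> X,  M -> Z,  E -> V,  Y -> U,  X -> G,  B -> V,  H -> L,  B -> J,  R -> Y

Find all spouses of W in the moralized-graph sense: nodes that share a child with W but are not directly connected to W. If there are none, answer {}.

Children of W: B, E, G, M, R, Z.
  M's other parents are H, X.
  E: no additional parents.
  Z also has parents H, M.
  B's other parent is F.
  R's other parents are E, M.
  G's other parents are M, X.
Excluding nodes already adjacent to W (B, E, G, H, M, R, X, Z), the co-parent-only contribution is {F}.

{F}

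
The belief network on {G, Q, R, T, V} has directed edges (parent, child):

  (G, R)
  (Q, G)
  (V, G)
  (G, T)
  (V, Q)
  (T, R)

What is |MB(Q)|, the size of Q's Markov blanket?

2

The Markov blanket of a node is its parents, its children, and the other parents of its children.
Q's children: G.
Q has parent V.
Other parents of Q's children:
  G: V
MB(Q) = {G, V}, which has 2 nodes.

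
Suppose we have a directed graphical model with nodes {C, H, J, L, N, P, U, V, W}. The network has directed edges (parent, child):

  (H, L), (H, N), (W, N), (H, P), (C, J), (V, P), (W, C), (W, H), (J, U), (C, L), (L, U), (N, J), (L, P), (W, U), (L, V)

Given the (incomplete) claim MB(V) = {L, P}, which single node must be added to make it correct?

H

By definition, MB(V) is built from V's parents, V's children, and the co-parents of V.
V's parents: L.
Ch(V) = {P}.
Parents of each child, excluding V:
  parents(P) \ {V} = {H, L}.
MB(V) = {H, L, P}.
Comparing with the claimed set, H is missing.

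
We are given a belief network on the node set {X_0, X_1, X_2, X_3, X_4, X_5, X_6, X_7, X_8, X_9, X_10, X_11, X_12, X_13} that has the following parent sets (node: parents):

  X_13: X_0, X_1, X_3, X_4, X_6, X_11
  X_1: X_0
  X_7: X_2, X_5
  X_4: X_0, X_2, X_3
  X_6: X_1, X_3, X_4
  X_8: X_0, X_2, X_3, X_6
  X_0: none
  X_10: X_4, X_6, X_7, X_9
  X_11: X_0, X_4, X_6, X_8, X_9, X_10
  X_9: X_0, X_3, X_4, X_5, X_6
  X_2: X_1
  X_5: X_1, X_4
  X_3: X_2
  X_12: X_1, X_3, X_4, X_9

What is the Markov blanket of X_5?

X_5 has children X_7, X_9.
X_5's parents: X_1, X_4.
Parents of each child, excluding X_5:
  X_7: X_2
  X_9: X_0, X_3, X_4, X_6
So the Markov blanket of X_5 is {X_0, X_1, X_2, X_3, X_4, X_6, X_7, X_9}.

{X_0, X_1, X_2, X_3, X_4, X_6, X_7, X_9}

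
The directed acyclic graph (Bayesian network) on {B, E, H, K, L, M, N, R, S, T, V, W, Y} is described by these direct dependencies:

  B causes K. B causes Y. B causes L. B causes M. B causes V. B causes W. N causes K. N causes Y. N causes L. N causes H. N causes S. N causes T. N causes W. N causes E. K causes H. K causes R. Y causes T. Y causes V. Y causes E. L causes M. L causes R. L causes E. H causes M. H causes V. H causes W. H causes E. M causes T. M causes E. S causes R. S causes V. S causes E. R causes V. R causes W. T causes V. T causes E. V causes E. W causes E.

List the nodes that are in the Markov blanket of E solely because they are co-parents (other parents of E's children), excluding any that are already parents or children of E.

{}

E has no children, so it has no co-parents. The set is empty.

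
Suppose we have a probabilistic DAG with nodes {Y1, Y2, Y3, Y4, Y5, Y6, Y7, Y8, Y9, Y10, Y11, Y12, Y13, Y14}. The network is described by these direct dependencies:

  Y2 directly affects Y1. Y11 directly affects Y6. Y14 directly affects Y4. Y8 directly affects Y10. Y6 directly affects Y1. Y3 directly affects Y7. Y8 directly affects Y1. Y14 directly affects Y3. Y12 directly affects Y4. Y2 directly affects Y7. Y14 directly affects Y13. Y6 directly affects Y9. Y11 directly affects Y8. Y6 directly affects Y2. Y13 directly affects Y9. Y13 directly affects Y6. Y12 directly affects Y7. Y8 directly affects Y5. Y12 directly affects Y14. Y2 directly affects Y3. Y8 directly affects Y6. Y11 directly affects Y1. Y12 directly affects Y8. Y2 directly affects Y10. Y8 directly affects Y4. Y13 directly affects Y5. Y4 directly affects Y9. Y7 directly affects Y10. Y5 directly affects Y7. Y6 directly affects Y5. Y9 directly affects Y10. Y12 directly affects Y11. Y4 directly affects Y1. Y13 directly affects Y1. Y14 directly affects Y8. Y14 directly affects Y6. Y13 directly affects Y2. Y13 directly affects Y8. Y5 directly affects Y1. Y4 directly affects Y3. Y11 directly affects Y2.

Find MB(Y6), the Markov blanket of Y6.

{Y1, Y2, Y4, Y5, Y8, Y9, Y11, Y13, Y14}

Recall MB(v) = parents ∪ children ∪ spouses, where spouses are the other parents of v's children.
Pa(Y6) = {Y8, Y11, Y13, Y14}.
Y6's children: Y1, Y2, Y5, Y9.
Other parents of Y6's children:
  Y2 also has parents Y11, Y13.
  Y5 also has parents Y8, Y13.
  Y9 also has parents Y4, Y13.
  parents(Y1) \ {Y6} = {Y2, Y4, Y5, Y8, Y11, Y13}.
MB(Y6) = {Y1, Y2, Y4, Y5, Y8, Y9, Y11, Y13, Y14}.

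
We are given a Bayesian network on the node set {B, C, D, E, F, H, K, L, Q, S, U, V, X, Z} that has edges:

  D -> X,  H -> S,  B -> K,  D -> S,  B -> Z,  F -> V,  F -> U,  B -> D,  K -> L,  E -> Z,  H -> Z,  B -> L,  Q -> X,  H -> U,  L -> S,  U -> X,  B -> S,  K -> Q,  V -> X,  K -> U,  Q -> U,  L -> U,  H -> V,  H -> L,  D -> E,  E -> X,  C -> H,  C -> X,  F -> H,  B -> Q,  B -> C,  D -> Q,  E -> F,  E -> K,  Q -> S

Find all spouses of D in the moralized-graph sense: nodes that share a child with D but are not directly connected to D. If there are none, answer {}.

{C, H, K, L, U, V}

Children of D: E, Q, S, X.
  E: —
  Q: B, K
  S: B, H, L, Q
  X: C, E, Q, U, V
Excluding nodes already adjacent to D (B, E, Q, S, X), the co-parent-only contribution is {C, H, K, L, U, V}.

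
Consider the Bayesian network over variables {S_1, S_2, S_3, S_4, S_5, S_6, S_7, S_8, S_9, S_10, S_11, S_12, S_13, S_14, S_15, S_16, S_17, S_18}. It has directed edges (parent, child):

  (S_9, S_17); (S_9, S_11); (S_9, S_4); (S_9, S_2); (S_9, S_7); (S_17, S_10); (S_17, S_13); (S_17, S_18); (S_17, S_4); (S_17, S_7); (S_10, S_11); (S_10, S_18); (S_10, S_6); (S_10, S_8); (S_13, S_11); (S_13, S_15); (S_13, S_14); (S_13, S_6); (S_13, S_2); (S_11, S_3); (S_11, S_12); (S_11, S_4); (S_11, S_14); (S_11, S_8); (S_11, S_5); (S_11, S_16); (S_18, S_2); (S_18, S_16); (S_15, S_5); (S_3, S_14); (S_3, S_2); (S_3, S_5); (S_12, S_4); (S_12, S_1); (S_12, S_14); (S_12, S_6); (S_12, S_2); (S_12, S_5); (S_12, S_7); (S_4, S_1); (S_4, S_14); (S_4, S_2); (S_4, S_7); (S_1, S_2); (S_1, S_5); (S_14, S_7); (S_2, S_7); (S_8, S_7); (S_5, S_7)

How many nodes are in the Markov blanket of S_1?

10

A node's Markov blanket = Pa ∪ Ch ∪ (parents of Ch other than the node itself).
Pa(S_1) = {S_4, S_12}.
Children of S_1: S_2, S_5.
Co-parents of S_1 (other parents of its children):
  S_2's other parents are S_3, S_4, S_9, S_12, S_13, S_18.
  parents(S_5) \ {S_1} = {S_3, S_11, S_12, S_15}.
MB(S_1) = {S_2, S_3, S_4, S_5, S_9, S_11, S_12, S_13, S_15, S_18}, which has 10 nodes.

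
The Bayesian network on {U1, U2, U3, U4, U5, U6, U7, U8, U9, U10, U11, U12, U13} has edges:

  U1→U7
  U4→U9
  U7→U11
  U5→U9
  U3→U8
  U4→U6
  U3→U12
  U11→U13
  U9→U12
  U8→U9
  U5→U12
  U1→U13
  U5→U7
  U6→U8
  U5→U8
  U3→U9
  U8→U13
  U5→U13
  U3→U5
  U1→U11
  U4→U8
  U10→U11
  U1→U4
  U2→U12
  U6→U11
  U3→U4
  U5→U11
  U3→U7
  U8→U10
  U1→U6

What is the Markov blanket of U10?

Pa(U10) = {U8}.
Children of U10: U11.
Parents of each child, excluding U10:
  U11's other parents are U1, U5, U6, U7.
Union: {U8} ∪ {U11} ∪ {U1, U5, U6, U7} = {U1, U5, U6, U7, U8, U11}.

{U1, U5, U6, U7, U8, U11}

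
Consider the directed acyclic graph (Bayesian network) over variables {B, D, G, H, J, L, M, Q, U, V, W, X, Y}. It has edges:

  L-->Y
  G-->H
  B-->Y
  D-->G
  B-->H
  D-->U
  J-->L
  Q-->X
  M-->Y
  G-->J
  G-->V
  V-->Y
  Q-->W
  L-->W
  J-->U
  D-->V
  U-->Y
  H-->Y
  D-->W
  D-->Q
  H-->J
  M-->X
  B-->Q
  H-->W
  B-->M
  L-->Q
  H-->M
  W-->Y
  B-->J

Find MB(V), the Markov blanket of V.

{B, D, G, H, L, M, U, W, Y}

V's parents: D, G.
V has child Y.
Parents of each child, excluding V:
  Y also has parents B, H, L, M, U, W.
MB(V) = {B, D, G, H, L, M, U, W, Y}.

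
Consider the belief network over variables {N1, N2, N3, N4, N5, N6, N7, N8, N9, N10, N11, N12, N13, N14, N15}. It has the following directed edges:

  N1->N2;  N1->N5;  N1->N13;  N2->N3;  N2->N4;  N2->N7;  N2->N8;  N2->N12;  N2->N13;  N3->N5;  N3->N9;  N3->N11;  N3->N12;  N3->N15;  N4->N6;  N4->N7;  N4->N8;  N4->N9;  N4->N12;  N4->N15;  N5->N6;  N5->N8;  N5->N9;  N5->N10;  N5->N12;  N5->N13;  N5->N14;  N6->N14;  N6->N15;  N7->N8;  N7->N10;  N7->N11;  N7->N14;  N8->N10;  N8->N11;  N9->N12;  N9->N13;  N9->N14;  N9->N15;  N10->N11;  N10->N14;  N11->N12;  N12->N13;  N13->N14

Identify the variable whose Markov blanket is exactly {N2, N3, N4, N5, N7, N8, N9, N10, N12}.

The target node must have every member of {N2, N3, N4, N5, N7, N8, N9, N10, N12} as a parent, child, or co-parent, and no others.
Parents of N11: N3, N7, N8, N10; children: N12; co-parents: N2, N3, N4, N5, N9.
These exactly cover the given set, so the node is N11.

N11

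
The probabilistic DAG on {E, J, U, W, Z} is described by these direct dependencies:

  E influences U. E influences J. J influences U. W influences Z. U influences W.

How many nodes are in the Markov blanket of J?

2

J's parents: E.
Children of J: U.
Parents of each child, excluding J:
  U's other parent is E.
MB(J) = {E, U}, which has 2 nodes.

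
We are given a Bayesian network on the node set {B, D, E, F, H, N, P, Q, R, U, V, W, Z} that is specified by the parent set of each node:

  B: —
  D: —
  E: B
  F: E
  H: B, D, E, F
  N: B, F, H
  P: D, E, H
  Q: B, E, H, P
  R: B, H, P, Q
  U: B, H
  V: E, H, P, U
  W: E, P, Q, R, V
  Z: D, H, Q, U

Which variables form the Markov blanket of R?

Recall MB(v) = parents ∪ children ∪ spouses, where spouses are the other parents of v's children.
Parents of R: B, H, P, Q.
Children of R: W.
Other parents of R's children:
  W also has parents E, P, Q, V.
Taking the union gives {B, E, H, P, Q, V, W}.

{B, E, H, P, Q, V, W}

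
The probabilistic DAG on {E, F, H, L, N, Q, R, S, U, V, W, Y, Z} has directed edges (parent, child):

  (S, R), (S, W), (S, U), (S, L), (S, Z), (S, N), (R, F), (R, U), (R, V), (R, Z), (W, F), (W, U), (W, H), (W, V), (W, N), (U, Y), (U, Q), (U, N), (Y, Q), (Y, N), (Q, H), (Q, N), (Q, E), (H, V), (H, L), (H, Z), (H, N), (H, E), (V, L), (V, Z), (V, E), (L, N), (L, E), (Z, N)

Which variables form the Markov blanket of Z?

{H, L, N, Q, R, S, U, V, W, Y}

Pa(Z) = {H, R, S, V}.
Z's children: N.
Parents of each child, excluding Z:
  N's other parents are H, L, Q, S, U, W, Y.
MB(Z) = {H, L, N, Q, R, S, U, V, W, Y}.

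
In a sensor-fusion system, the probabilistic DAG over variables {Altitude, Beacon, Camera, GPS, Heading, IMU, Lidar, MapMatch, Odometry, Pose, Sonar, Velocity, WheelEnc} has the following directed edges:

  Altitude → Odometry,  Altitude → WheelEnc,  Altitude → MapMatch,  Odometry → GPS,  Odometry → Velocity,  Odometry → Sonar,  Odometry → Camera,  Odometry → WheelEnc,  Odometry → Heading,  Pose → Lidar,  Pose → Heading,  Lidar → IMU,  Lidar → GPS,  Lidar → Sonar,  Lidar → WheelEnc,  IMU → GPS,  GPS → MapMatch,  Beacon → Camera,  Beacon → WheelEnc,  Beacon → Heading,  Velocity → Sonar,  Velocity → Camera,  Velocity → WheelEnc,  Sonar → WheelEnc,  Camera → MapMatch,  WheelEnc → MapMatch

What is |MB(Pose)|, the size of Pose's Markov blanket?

4

Recall MB(v) = parents ∪ children ∪ spouses, where spouses are the other parents of v's children.
Ch(Pose) = {Heading, Lidar}.
Pose has no parents.
For each child, the remaining parents (spouses of Pose):
  Lidar: no additional parents.
  parents(Heading) \ {Pose} = {Beacon, Odometry}.
MB(Pose) = {Beacon, Heading, Lidar, Odometry}, which has 4 nodes.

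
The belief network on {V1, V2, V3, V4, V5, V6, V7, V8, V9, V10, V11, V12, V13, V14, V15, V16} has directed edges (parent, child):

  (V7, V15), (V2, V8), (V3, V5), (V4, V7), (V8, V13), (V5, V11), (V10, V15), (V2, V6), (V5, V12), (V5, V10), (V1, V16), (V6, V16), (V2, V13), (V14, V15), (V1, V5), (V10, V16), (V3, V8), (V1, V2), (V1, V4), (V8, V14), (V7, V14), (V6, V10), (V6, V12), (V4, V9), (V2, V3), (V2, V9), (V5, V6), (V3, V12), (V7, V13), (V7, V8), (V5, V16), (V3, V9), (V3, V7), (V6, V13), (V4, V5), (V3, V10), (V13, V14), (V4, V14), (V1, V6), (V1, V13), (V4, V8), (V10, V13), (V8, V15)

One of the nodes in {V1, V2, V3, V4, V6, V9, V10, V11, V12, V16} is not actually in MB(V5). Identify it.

V9

A node's Markov blanket = Pa ∪ Ch ∪ (parents of Ch other than the node itself).
Pa(V5) = {V1, V3, V4}.
V5 has children V6, V10, V11, V12, V16.
For each child, the remaining parents (spouses of V5):
  parents(V6) \ {V5} = {V1, V2}.
  parents(V10) \ {V5} = {V3, V6}.
  V11: no additional parents.
  parents(V12) \ {V5} = {V3, V6}.
  V16's other parents are V1, V6, V10.
MB(V5) = {V1, V2, V3, V4, V6, V10, V11, V12, V16}.
V9 is neither a parent, child, nor co-parent of V5, so it does not belong.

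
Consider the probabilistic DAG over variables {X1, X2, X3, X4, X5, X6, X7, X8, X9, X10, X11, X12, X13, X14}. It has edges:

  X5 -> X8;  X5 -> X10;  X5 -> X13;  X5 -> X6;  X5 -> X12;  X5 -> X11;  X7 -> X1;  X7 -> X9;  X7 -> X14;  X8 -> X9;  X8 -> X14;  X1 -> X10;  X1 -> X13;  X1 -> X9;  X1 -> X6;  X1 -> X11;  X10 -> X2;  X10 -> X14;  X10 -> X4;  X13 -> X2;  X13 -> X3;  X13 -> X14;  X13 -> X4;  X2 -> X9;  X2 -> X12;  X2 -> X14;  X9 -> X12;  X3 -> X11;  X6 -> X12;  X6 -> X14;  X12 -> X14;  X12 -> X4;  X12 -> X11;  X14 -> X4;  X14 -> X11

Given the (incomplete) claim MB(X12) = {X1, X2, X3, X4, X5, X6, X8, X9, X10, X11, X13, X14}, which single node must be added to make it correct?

X7

Recall MB(v) = parents ∪ children ∪ spouses, where spouses are the other parents of v's children.
X12 has parents X2, X5, X6, X9.
X12's children: X4, X11, X14.
Other parents of X12's children:
  X14: X2, X6, X7, X8, X10, X13
  X4: X10, X13, X14
  X11: X1, X3, X5, X14
MB(X12) = {X1, X2, X3, X4, X5, X6, X7, X8, X9, X10, X11, X13, X14}.
Comparing with the claimed set, X7 is missing.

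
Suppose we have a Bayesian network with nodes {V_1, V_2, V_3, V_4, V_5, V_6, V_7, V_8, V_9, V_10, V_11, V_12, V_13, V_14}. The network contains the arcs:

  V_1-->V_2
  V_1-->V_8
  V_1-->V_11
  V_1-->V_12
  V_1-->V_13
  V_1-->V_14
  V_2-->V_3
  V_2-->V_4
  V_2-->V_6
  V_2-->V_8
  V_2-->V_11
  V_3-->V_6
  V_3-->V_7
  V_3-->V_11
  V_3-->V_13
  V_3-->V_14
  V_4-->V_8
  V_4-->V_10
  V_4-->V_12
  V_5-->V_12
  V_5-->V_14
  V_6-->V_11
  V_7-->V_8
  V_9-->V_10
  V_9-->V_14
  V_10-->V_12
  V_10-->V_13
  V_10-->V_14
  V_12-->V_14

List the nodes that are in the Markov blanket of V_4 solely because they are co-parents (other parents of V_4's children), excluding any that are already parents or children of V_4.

Children of V_4: V_8, V_10, V_12.
  V_8's other parents are V_1, V_2, V_7.
  V_10's other parent is V_9.
  V_12 also has parents V_1, V_5, V_10.
Excluding nodes already adjacent to V_4 (V_2, V_8, V_10, V_12), the co-parent-only contribution is {V_1, V_5, V_7, V_9}.

{V_1, V_5, V_7, V_9}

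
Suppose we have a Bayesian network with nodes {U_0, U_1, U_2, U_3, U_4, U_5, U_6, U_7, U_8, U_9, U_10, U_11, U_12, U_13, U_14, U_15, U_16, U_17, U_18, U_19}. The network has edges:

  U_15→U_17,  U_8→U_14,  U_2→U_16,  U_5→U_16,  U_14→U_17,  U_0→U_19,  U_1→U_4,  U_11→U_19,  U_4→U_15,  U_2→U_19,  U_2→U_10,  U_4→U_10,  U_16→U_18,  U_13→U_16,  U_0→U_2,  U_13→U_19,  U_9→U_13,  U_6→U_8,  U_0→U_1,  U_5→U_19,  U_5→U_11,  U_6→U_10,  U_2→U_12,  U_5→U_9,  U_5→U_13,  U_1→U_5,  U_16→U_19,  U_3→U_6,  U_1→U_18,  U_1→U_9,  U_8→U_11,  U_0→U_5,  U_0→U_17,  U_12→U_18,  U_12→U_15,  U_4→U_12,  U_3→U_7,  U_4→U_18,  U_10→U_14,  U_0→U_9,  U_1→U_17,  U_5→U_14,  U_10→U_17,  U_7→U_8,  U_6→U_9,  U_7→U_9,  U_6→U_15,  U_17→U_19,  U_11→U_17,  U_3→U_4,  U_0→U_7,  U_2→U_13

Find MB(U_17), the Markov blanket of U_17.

U_17's parents: U_0, U_1, U_10, U_11, U_14, U_15.
Ch(U_17) = {U_19}.
Parents of each child, excluding U_17:
  U_19: U_0, U_2, U_5, U_11, U_13, U_16
So the Markov blanket of U_17 is {U_0, U_1, U_2, U_5, U_10, U_11, U_13, U_14, U_15, U_16, U_19}.

{U_0, U_1, U_2, U_5, U_10, U_11, U_13, U_14, U_15, U_16, U_19}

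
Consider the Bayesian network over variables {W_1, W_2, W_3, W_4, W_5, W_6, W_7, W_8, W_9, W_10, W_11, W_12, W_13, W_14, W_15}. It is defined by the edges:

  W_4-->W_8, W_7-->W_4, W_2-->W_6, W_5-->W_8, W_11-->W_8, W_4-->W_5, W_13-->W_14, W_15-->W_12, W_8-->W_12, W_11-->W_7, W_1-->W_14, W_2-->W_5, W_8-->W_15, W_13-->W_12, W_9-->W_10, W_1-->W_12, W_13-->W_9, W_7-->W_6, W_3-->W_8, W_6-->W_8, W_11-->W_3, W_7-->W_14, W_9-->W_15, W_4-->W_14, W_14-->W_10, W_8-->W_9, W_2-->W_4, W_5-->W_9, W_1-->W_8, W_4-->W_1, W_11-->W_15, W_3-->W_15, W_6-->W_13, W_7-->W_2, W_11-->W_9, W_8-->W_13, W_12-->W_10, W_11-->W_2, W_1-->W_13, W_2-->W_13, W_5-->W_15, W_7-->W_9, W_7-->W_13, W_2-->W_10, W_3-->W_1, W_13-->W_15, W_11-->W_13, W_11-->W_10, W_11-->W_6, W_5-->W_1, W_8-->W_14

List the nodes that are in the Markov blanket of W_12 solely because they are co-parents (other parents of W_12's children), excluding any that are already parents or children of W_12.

{W_2, W_9, W_11, W_14}

Children of W_12: W_10.
  W_10: W_2, W_9, W_11, W_14
Excluding nodes already adjacent to W_12 (W_1, W_8, W_10, W_13, W_15), the co-parent-only contribution is {W_2, W_9, W_11, W_14}.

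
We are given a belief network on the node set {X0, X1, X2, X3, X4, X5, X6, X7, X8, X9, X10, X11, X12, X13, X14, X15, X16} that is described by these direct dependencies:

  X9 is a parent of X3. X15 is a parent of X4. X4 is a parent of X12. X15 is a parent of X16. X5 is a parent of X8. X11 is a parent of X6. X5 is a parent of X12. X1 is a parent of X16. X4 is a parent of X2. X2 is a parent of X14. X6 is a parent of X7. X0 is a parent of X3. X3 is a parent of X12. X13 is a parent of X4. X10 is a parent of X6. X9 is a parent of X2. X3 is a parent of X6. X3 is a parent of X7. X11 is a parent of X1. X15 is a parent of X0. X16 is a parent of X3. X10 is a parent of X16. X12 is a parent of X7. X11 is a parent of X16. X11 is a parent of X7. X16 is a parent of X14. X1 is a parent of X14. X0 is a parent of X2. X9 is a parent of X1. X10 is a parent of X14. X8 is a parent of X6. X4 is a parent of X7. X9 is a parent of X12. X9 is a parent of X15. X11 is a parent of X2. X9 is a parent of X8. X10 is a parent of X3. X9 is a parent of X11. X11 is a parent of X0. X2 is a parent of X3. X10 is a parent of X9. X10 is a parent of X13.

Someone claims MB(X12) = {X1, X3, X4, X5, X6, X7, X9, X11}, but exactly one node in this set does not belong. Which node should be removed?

X1

X12's parents: X3, X4, X5, X9.
X12's children: X7.
For each child, the remaining parents (spouses of X12):
  X7: X3, X4, X6, X11
MB(X12) = {X3, X4, X5, X6, X7, X9, X11}.
X1 is neither a parent, child, nor co-parent of X12, so it does not belong.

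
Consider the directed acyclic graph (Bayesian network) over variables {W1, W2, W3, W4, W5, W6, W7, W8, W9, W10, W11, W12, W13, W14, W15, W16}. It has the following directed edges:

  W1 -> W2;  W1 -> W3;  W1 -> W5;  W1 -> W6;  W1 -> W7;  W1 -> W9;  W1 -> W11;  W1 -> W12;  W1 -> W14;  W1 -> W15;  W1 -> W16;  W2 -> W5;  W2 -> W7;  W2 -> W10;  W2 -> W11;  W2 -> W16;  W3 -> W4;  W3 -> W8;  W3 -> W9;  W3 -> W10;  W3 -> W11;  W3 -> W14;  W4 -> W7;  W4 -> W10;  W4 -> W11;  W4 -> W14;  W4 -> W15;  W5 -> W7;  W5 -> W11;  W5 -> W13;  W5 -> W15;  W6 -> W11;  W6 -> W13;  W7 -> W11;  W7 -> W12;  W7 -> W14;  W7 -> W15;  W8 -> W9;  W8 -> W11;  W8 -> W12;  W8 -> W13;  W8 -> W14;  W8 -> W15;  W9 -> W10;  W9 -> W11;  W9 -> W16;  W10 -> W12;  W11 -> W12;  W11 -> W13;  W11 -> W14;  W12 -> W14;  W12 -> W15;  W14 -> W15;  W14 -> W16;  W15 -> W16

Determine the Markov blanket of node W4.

{W1, W2, W3, W5, W6, W7, W8, W9, W10, W11, W12, W14, W15}

Pa(W4) = {W3}.
W4's children: W7, W10, W11, W14, W15.
Co-parents of W4 (other parents of its children):
  W7: W1, W2, W5
  W10: W2, W3, W9
  W11: W1, W2, W3, W5, W6, W7, W8, W9
  W14: W1, W3, W7, W8, W11, W12
  W15: W1, W5, W7, W8, W12, W14
Union: {W3} ∪ {W7, W10, W11, W14, W15} ∪ {W1, W2, W3, W5, W6, W7, W8, W9, W11, W12, W14} = {W1, W2, W3, W5, W6, W7, W8, W9, W10, W11, W12, W14, W15}.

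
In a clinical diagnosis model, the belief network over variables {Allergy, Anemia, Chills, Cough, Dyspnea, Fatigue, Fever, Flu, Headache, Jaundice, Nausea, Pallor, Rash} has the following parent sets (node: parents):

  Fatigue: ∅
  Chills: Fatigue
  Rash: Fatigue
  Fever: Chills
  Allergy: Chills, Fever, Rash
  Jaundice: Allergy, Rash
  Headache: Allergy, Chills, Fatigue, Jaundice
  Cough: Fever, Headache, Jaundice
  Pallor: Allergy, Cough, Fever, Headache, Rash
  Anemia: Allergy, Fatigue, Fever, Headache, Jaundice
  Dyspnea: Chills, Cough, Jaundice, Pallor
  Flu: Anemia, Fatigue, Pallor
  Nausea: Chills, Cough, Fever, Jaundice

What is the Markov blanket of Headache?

{Allergy, Anemia, Chills, Cough, Fatigue, Fever, Jaundice, Pallor, Rash}

A node's Markov blanket = Pa ∪ Ch ∪ (parents of Ch other than the node itself).
Headache's parents: Allergy, Chills, Fatigue, Jaundice.
Ch(Headache) = {Anemia, Cough, Pallor}.
Co-parents of Headache (other parents of its children):
  Cough: Fever, Jaundice
  Pallor: Allergy, Cough, Fever, Rash
  Anemia: Allergy, Fatigue, Fever, Jaundice
Union: {Allergy, Chills, Fatigue, Jaundice} ∪ {Anemia, Cough, Pallor} ∪ {Allergy, Cough, Fatigue, Fever, Jaundice, Rash} = {Allergy, Anemia, Chills, Cough, Fatigue, Fever, Jaundice, Pallor, Rash}.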